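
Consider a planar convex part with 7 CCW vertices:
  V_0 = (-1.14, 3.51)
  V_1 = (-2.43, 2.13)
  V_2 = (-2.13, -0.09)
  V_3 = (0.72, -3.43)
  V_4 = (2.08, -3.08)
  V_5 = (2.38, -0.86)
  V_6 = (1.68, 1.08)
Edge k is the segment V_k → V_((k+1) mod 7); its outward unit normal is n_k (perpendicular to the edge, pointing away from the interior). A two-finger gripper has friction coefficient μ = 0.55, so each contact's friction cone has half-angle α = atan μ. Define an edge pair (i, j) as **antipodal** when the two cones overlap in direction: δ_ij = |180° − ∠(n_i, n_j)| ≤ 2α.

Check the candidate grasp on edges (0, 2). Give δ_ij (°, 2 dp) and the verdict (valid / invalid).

α = atan 0.55 = 28.81°;  2α = 57.62°
edge 0: e_0 = (-1.29, -1.38);  n_0 = (-0.7305, +0.6829)
edge 2: e_2 = (+2.85, -3.34);  n_2 = (-0.7607, -0.6491)
∠(n_0, n_2) = 83.54°
δ = |180° − 83.54°| = 96.46°
96.46° > 2α = 57.62°  →  invalid

δ = 96.46°, invalid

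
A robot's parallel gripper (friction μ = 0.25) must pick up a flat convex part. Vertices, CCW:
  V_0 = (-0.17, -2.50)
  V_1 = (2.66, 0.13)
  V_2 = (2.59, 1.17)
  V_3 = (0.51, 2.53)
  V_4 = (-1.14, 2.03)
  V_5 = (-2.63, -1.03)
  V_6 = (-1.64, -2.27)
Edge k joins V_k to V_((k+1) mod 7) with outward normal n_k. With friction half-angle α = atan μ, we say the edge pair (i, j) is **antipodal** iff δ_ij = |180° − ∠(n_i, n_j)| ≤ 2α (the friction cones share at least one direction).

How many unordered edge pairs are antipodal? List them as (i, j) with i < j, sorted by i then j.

α = atan 0.25 = 14.04°;  2α = 28.07°
n_0 = (+0.6807, -0.7325)
n_1 = (+0.9977, +0.0672)
n_2 = (+0.5472, +0.8370)
n_3 = (-0.2900, +0.9570)
n_4 = (-0.8991, +0.4378)
n_5 = (-0.7815, -0.6239)
n_6 = (-0.1546, -0.9880)
  (0,1): δ = 129.05°  ·
  (0,2): δ = 76.08°  ·
  (0,3): δ = 26.04°  ✓
  (0,4): δ = 21.14°  ✓
  (0,5): δ = 85.70°  ·
  (0,6): δ = 128.21°  ·
  (1,2): δ = 127.03°  ·
  (1,3): δ = 76.99°  ·
  (1,4): δ = 29.81°  ·
  (1,5): δ = 34.75°  ·
  (1,6): δ = 77.26°  ·
  (2,3): δ = 129.96°  ·
  (2,4): δ = 82.78°  ·
  (2,5): δ = 18.22°  ✓
  (2,6): δ = 24.29°  ✓
  (3,4): δ = 132.82°  ·
  (3,5): δ = 68.25°  ·
  (3,6): δ = 25.75°  ✓
  (4,5): δ = 115.43°  ·
  (4,6): δ = 72.93°  ·
  (5,6): δ = 137.50°  ·
antipodal pairs: 5

count = 5; pairs: (0,3), (0,4), (2,5), (2,6), (3,6)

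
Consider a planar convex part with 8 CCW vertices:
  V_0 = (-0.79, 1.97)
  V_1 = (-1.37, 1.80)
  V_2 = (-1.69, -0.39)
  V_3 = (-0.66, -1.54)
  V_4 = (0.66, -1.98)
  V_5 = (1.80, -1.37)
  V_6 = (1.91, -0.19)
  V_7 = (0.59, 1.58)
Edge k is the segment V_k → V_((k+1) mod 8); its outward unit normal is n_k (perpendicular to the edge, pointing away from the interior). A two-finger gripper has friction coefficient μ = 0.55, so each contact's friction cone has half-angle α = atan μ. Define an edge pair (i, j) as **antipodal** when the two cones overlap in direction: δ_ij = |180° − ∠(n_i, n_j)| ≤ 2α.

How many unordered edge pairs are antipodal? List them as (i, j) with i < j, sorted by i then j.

count = 11; pairs: (0,3), (0,4), (1,4), (1,5), (1,6), (2,5), (2,6), (2,7), (3,6), (3,7), (4,7)

α = atan 0.55 = 28.81°;  2α = 57.62°
n_0 = (-0.2813, +0.9596)
n_1 = (-0.9895, +0.1446)
n_2 = (-0.7449, -0.6672)
n_3 = (-0.3162, -0.9487)
n_4 = (+0.4718, -0.8817)
n_5 = (+0.9957, -0.0928)
n_6 = (+0.8016, +0.5978)
n_7 = (+0.2720, +0.9623)
  (0,1): δ = 114.65°  ·
  (0,2): δ = 64.49°  ·
  (0,3): δ = 34.77°  ✓
  (0,4): δ = 11.81°  ✓
  (0,5): δ = 68.34°  ·
  (0,6): δ = 110.38°  ·
  (0,7): δ = 147.88°  ·
  (1,2): δ = 129.84°  ·
  (1,3): δ = 100.12°  ·
  (1,4): δ = 53.54°  ✓
  (1,5): δ = 2.99°  ✓
  (1,6): δ = 45.03°  ✓
  (1,7): δ = 82.53°  ·
  (2,3): δ = 150.28°  ·
  (2,4): δ = 103.70°  ·
  (2,5): δ = 47.18°  ✓
  (2,6): δ = 5.14°  ✓
  (2,7): δ = 32.37°  ✓
  (3,4): δ = 133.41°  ·
  (3,5): δ = 76.89°  ·
  (3,6): δ = 34.85°  ✓
  (3,7): δ = 2.65°  ✓
  (4,5): δ = 123.48°  ·
  (4,6): δ = 81.44°  ·
  (4,7): δ = 43.93°  ✓
  (5,6): δ = 137.96°  ·
  (5,7): δ = 100.46°  ·
  (6,7): δ = 142.49°  ·
antipodal pairs: 11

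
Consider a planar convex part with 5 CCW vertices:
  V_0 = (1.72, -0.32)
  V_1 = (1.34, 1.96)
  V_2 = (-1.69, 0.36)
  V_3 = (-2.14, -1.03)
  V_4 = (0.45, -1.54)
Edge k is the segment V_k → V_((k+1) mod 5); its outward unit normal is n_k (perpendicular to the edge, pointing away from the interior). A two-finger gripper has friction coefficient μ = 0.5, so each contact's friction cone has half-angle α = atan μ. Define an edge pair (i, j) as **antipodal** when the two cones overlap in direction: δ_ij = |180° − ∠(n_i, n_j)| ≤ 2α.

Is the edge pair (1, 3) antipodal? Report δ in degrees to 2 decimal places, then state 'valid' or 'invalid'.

δ = 38.98°, valid

α = atan 0.5 = 26.57°;  2α = 53.13°
edge 1: e_1 = (-3.03, -1.60);  n_1 = (-0.4669, +0.8843)
edge 3: e_3 = (+2.59, -0.51);  n_3 = (-0.1932, -0.9812)
∠(n_1, n_3) = 141.02°
δ = |180° − 141.02°| = 38.98°
38.98° ≤ 2α = 53.13°  →  valid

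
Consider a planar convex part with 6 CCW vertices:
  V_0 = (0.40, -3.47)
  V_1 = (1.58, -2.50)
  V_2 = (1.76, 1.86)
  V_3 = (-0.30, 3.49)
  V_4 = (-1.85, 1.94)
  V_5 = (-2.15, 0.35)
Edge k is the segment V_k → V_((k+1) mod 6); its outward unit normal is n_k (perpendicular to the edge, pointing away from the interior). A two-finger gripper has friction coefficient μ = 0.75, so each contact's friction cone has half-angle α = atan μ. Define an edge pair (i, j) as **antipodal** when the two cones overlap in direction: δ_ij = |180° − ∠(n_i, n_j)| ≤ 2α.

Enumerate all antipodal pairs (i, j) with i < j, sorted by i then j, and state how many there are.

α = atan 0.75 = 36.87°;  2α = 73.74°
n_0 = (+0.6350, -0.7725)
n_1 = (+0.9991, -0.0412)
n_2 = (+0.6205, +0.7842)
n_3 = (-0.7071, +0.7071)
n_4 = (-0.9827, +0.1854)
n_5 = (-0.8317, -0.5552)
  (0,1): δ = 131.79°  ·
  (0,2): δ = 77.77°  ·
  (0,3): δ = 5.58°  ✓
  (0,4): δ = 39.89°  ✓
  (0,5): δ = 84.30°  ·
  (1,2): δ = 125.99°  ·
  (1,3): δ = 42.64°  ✓
  (1,4): δ = 8.32°  ✓
  (1,5): δ = 36.09°  ✓
  (2,3): δ = 96.65°  ·
  (2,4): δ = 62.33°  ✓
  (2,5): δ = 17.92°  ✓
  (3,4): δ = 145.68°  ·
  (3,5): δ = 101.28°  ·
  (4,5): δ = 135.59°  ·
antipodal pairs: 7

count = 7; pairs: (0,3), (0,4), (1,3), (1,4), (1,5), (2,4), (2,5)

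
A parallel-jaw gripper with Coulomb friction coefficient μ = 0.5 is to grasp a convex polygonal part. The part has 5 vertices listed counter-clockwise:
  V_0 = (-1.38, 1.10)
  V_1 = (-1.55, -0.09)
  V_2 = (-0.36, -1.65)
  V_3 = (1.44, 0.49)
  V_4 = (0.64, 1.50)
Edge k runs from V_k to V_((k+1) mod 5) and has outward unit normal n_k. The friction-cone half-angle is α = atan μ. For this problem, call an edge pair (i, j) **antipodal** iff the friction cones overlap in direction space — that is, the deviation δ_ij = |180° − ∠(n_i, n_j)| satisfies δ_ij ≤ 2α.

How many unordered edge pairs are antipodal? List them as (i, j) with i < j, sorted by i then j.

α = atan 0.5 = 26.57°;  2α = 53.13°
n_0 = (-0.9899, +0.1414)
n_1 = (-0.7951, -0.6065)
n_2 = (+0.7653, -0.6437)
n_3 = (+0.7839, +0.6209)
n_4 = (-0.1942, +0.9810)
  (0,1): δ = 134.53°  ·
  (0,2): δ = 31.94°  ✓
  (0,3): δ = 46.51°  ✓
  (0,4): δ = 109.33°  ·
  (1,2): δ = 77.41°  ·
  (1,3): δ = 1.04°  ✓
  (1,4): δ = 63.86°  ·
  (2,3): δ = 101.55°  ·
  (2,4): δ = 38.73°  ✓
  (3,4): δ = 117.18°  ·
antipodal pairs: 4

count = 4; pairs: (0,2), (0,3), (1,3), (2,4)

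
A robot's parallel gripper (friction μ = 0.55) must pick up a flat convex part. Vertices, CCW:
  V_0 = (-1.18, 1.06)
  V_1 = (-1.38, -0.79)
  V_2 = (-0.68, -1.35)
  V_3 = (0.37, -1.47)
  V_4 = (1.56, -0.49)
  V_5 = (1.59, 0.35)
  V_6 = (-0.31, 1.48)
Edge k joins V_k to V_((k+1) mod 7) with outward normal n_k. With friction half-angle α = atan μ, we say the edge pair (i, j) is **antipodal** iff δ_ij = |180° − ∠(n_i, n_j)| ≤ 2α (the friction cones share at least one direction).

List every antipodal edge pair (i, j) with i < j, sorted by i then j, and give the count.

α = atan 0.55 = 28.81°;  2α = 57.62°
n_0 = (-0.9942, +0.1075)
n_1 = (-0.6247, -0.7809)
n_2 = (-0.1135, -0.9935)
n_3 = (+0.6357, -0.7719)
n_4 = (+0.9994, -0.0357)
n_5 = (+0.5112, +0.8595)
n_6 = (-0.4347, +0.9006)
  (0,1): δ = 122.49°  ·
  (0,2): δ = 90.35°  ·
  (0,3): δ = 44.36°  ✓
  (0,4): δ = 4.12°  ✓
  (0,5): δ = 65.43°  ·
  (0,6): δ = 121.94°  ·
  (1,2): δ = 147.86°  ·
  (1,3): δ = 101.87°  ·
  (1,4): δ = 53.39°  ✓
  (1,5): δ = 7.92°  ✓
  (1,6): δ = 64.43°  ·
  (2,3): δ = 134.01°  ·
  (2,4): δ = 85.53°  ·
  (2,5): δ = 24.22°  ✓
  (2,6): δ = 32.29°  ✓
  (3,4): δ = 131.52°  ·
  (3,5): δ = 70.21°  ·
  (3,6): δ = 13.70°  ✓
  (4,5): δ = 118.70°  ·
  (4,6): δ = 62.19°  ·
  (5,6): δ = 123.49°  ·
antipodal pairs: 7

count = 7; pairs: (0,3), (0,4), (1,4), (1,5), (2,5), (2,6), (3,6)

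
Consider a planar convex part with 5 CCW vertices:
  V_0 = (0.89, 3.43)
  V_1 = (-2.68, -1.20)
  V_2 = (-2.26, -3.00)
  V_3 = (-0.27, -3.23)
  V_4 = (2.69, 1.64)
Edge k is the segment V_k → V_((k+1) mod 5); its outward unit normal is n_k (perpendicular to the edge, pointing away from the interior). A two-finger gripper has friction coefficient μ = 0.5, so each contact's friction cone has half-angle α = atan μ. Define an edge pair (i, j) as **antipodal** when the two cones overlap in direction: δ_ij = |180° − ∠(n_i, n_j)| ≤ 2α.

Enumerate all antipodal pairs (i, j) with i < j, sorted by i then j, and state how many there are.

α = atan 0.5 = 26.57°;  2α = 53.13°
n_0 = (-0.7919, +0.6106)
n_1 = (-0.9738, -0.2272)
n_2 = (-0.1148, -0.9934)
n_3 = (+0.8545, -0.5194)
n_4 = (+0.7051, +0.7091)
  (0,1): δ = 129.23°  ·
  (0,2): δ = 58.96°  ·
  (0,3): δ = 6.34°  ✓
  (0,4): δ = 82.79°  ·
  (1,2): δ = 109.73°  ·
  (1,3): δ = 44.43°  ✓
  (1,4): δ = 32.03°  ✓
  (2,3): δ = 114.70°  ·
  (2,4): δ = 38.25°  ✓
  (3,4): δ = 103.55°  ·
antipodal pairs: 4

count = 4; pairs: (0,3), (1,3), (1,4), (2,4)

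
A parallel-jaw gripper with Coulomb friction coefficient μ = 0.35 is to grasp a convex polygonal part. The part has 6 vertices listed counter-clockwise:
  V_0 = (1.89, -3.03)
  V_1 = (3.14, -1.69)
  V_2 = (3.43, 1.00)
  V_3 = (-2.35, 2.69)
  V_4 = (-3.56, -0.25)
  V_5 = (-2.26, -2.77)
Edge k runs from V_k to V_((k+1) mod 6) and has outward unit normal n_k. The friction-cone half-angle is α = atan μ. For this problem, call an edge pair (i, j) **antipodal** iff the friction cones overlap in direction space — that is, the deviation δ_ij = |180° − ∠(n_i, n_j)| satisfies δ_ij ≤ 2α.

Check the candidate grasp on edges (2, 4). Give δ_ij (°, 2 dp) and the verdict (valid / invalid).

δ = 46.41°, invalid

α = atan 0.35 = 19.29°;  2α = 38.58°
edge 2: e_2 = (-5.78, +1.69);  n_2 = (+0.2806, +0.9598)
edge 4: e_4 = (+1.30, -2.52);  n_4 = (-0.8887, -0.4585)
∠(n_2, n_4) = 133.59°
δ = |180° − 133.59°| = 46.41°
46.41° > 2α = 38.58°  →  invalid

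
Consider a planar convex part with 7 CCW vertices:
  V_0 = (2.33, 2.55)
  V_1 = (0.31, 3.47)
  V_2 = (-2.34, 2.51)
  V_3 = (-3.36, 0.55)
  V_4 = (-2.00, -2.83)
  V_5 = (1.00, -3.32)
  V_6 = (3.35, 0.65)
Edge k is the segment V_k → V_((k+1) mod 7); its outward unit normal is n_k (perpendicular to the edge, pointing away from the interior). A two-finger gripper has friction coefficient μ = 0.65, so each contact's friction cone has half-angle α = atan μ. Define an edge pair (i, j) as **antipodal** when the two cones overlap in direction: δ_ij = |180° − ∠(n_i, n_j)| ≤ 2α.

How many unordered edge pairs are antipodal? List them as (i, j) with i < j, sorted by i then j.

α = atan 0.65 = 33.02°;  2α = 66.05°
n_0 = (+0.4145, +0.9101)
n_1 = (-0.3406, +0.9402)
n_2 = (-0.8871, +0.4616)
n_3 = (-0.9277, -0.3733)
n_4 = (-0.1612, -0.9869)
n_5 = (+0.8605, -0.5094)
n_6 = (+0.8811, +0.4730)
  (0,1): δ = 135.60°  ·
  (0,2): δ = 93.01°  ·
  (0,3): δ = 43.60°  ✓
  (0,4): δ = 15.21°  ✓
  (0,5): δ = 83.86°  ·
  (0,6): δ = 142.72°  ·
  (1,2): δ = 137.41°  ·
  (1,3): δ = 88.00°  ·
  (1,4): δ = 29.19°  ✓
  (1,5): δ = 39.46°  ✓
  (1,6): δ = 98.32°  ·
  (2,3): δ = 130.59°  ·
  (2,4): δ = 71.78°  ·
  (2,5): δ = 3.13°  ✓
  (2,6): δ = 55.72°  ✓
  (3,4): δ = 121.19°  ·
  (3,5): δ = 52.54°  ✓
  (3,6): δ = 6.31°  ✓
  (4,5): δ = 111.35°  ·
  (4,6): δ = 52.49°  ✓
  (5,6): δ = 121.15°  ·
antipodal pairs: 9

count = 9; pairs: (0,3), (0,4), (1,4), (1,5), (2,5), (2,6), (3,5), (3,6), (4,6)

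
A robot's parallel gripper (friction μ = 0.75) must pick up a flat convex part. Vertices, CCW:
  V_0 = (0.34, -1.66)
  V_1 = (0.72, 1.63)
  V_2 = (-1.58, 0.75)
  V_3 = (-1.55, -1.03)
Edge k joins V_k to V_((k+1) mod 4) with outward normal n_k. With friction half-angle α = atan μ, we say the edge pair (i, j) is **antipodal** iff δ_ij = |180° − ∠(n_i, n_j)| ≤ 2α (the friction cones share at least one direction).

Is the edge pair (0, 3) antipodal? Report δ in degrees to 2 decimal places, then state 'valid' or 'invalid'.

δ = 78.15°, invalid

α = atan 0.75 = 36.87°;  2α = 73.74°
edge 0: e_0 = (+0.38, +3.29);  n_0 = (+0.9934, -0.1147)
edge 3: e_3 = (+1.89, -0.63);  n_3 = (-0.3162, -0.9487)
∠(n_0, n_3) = 101.85°
δ = |180° − 101.85°| = 78.15°
78.15° > 2α = 73.74°  →  invalid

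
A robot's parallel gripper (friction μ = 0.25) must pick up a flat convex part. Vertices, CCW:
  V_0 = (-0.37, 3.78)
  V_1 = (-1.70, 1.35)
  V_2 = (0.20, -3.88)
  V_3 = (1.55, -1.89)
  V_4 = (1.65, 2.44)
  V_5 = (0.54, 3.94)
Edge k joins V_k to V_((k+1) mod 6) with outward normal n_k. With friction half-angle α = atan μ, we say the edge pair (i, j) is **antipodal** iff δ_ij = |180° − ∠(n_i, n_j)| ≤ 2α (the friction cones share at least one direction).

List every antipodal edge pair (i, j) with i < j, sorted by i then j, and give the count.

count = 4; pairs: (0,2), (0,3), (1,3), (1,4)

α = atan 0.25 = 14.04°;  2α = 28.07°
n_0 = (-0.8772, +0.4801)
n_1 = (-0.9399, -0.3415)
n_2 = (+0.8275, -0.5614)
n_3 = (+0.9997, -0.0231)
n_4 = (+0.8038, +0.5948)
n_5 = (-0.1732, +0.9849)
  (0,1): δ = 131.34°  ·
  (0,2): δ = 5.46°  ✓
  (0,3): δ = 27.37°  ✓
  (0,4): δ = 65.19°  ·
  (0,5): δ = 128.67°  ·
  (1,2): δ = 54.12°  ·
  (1,3): δ = 21.29°  ✓
  (1,4): δ = 16.54°  ✓
  (1,5): δ = 80.01°  ·
  (2,3): δ = 147.17°  ·
  (2,4): δ = 109.35°  ·
  (2,5): δ = 45.88°  ·
  (3,4): δ = 142.18°  ·
  (3,5): δ = 78.70°  ·
  (4,5): δ = 116.53°  ·
antipodal pairs: 4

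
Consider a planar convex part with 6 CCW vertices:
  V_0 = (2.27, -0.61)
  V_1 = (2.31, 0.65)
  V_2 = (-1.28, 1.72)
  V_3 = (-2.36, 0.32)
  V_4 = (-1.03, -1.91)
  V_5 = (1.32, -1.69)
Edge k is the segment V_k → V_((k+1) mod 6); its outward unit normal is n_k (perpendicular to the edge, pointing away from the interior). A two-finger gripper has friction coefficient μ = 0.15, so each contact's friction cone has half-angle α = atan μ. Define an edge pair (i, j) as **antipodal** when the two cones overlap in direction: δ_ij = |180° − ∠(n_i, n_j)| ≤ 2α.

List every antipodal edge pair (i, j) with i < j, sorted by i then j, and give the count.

α = atan 0.15 = 8.53°;  2α = 17.06°
n_0 = (+0.9995, -0.0317)
n_1 = (+0.2856, +0.9583)
n_2 = (-0.7918, +0.6108)
n_3 = (-0.8588, -0.5122)
n_4 = (+0.0932, -0.9956)
n_5 = (+0.7509, -0.6605)
  (0,1): δ = 104.78°  ·
  (0,2): δ = 35.83°  ·
  (0,3): δ = 32.63°  ·
  (0,4): δ = 97.17°  ·
  (0,5): δ = 140.48°  ·
  (1,2): δ = 111.05°  ·
  (1,3): δ = 42.59°  ·
  (1,4): δ = 21.94°  ·
  (1,5): δ = 65.26°  ·
  (2,3): δ = 111.54°  ·
  (2,4): δ = 47.00°  ·
  (2,5): δ = 3.69°  ✓
  (3,4): δ = 115.46°  ·
  (3,5): δ = 72.15°  ·
  (4,5): δ = 136.68°  ·
antipodal pairs: 1

count = 1; pairs: (2,5)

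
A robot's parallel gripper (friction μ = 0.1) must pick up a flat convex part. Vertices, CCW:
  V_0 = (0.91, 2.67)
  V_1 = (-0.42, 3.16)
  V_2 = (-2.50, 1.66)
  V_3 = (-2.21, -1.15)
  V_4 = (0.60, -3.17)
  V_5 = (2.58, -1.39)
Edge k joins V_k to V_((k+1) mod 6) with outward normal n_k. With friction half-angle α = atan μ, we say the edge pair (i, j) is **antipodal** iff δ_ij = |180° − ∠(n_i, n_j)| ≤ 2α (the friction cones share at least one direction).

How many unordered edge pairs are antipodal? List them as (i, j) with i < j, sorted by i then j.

count = 1; pairs: (1,4)

α = atan 0.1 = 5.71°;  2α = 11.42°
n_0 = (+0.3457, +0.9383)
n_1 = (-0.5849, +0.8111)
n_2 = (-0.9947, -0.1027)
n_3 = (-0.5837, -0.8120)
n_4 = (+0.6685, -0.7437)
n_5 = (+0.9248, +0.3804)
  (0,1): δ = 123.98°  ·
  (0,2): δ = 63.88°  ·
  (0,3): δ = 15.49°  ·
  (0,4): δ = 62.18°  ·
  (0,5): δ = 132.58°  ·
  (1,2): δ = 119.91°  ·
  (1,3): δ = 71.51°  ·
  (1,4): δ = 6.16°  ✓
  (1,5): δ = 76.56°  ·
  (2,3): δ = 131.60°  ·
  (2,4): δ = 53.94°  ·
  (2,5): δ = 16.47°  ·
  (3,4): δ = 102.33°  ·
  (3,5): δ = 31.93°  ·
  (4,5): δ = 109.60°  ·
antipodal pairs: 1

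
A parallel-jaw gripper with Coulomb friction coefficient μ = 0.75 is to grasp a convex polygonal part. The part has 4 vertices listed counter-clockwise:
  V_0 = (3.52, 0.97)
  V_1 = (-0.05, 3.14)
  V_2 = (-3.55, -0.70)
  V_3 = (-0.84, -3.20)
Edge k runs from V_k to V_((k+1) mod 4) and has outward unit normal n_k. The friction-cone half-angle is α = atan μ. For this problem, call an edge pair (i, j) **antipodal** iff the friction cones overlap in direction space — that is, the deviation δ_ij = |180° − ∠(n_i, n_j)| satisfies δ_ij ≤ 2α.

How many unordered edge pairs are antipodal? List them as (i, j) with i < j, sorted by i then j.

α = atan 0.75 = 36.87°;  2α = 73.74°
n_0 = (+0.5194, +0.8545)
n_1 = (-0.7391, +0.6736)
n_2 = (-0.6781, -0.7350)
n_3 = (+0.6912, -0.7227)
  (0,1): δ = 101.05°  ·
  (0,2): δ = 11.40°  ✓
  (0,3): δ = 75.02°  ·
  (1,2): δ = 90.34°  ·
  (1,3): δ = 3.93°  ✓
  (2,3): δ = 93.58°  ·
antipodal pairs: 2

count = 2; pairs: (0,2), (1,3)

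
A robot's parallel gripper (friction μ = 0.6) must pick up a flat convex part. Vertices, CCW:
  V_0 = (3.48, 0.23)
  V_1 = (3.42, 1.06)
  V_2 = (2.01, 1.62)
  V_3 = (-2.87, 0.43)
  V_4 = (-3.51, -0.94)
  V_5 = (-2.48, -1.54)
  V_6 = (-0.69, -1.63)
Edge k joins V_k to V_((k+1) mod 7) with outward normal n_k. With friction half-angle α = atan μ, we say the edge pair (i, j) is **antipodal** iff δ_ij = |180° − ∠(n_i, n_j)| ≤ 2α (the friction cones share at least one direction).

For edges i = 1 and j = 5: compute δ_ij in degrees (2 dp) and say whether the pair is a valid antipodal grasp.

δ = 18.78°, valid

α = atan 0.6 = 30.96°;  2α = 61.93°
edge 1: e_1 = (-1.41, +0.56);  n_1 = (+0.3691, +0.9294)
edge 5: e_5 = (+1.79, -0.09);  n_5 = (-0.0502, -0.9987)
∠(n_1, n_5) = 161.22°
δ = |180° − 161.22°| = 18.78°
18.78° ≤ 2α = 61.93°  →  valid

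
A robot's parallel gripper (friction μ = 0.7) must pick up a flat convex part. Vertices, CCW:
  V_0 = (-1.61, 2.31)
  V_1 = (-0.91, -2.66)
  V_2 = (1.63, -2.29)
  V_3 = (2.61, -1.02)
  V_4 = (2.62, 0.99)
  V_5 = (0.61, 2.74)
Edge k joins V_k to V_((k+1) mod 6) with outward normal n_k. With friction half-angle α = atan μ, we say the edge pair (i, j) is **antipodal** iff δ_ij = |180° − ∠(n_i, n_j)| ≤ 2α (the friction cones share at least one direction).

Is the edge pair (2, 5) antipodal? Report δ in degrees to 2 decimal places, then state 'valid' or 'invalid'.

δ = 41.38°, valid

α = atan 0.7 = 34.99°;  2α = 69.98°
edge 2: e_2 = (+0.98, +1.27);  n_2 = (+0.7917, -0.6109)
edge 5: e_5 = (-2.22, -0.43);  n_5 = (-0.1902, +0.9818)
∠(n_2, n_5) = 138.62°
δ = |180° − 138.62°| = 41.38°
41.38° ≤ 2α = 69.98°  →  valid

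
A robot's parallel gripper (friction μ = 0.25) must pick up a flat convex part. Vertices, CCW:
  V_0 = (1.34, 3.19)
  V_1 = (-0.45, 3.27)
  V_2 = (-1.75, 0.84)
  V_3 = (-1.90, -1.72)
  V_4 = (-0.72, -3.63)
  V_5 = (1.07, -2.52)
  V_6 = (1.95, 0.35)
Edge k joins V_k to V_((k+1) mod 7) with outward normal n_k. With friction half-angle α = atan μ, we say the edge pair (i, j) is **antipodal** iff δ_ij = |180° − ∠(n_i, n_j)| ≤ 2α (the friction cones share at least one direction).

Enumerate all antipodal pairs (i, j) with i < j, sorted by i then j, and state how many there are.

count = 4; pairs: (1,5), (2,5), (2,6), (3,6)

α = atan 0.25 = 14.04°;  2α = 28.07°
n_0 = (+0.0446, +0.9990)
n_1 = (-0.8817, +0.4717)
n_2 = (-0.9983, +0.0585)
n_3 = (-0.8507, -0.5256)
n_4 = (+0.5270, -0.8499)
n_5 = (+0.9561, -0.2931)
n_6 = (+0.9777, +0.2100)
  (0,1): δ = 115.59°  ·
  (0,2): δ = 90.79°  ·
  (0,3): δ = 55.73°  ·
  (0,4): δ = 34.36°  ·
  (0,5): δ = 75.51°  ·
  (0,6): δ = 104.68°  ·
  (1,2): δ = 155.21°  ·
  (1,3): δ = 120.15°  ·
  (1,4): δ = 30.05°  ·
  (1,5): δ = 11.10°  ✓
  (1,6): δ = 40.27°  ·
  (2,3): δ = 144.94°  ·
  (2,4): δ = 54.84°  ·
  (2,5): δ = 13.69°  ✓
  (2,6): δ = 15.48°  ✓
  (3,4): δ = 89.90°  ·
  (3,5): δ = 48.75°  ·
  (3,6): δ = 19.59°  ✓
  (4,5): δ = 138.85°  ·
  (4,6): δ = 109.68°  ·
  (5,6): δ = 150.83°  ·
antipodal pairs: 4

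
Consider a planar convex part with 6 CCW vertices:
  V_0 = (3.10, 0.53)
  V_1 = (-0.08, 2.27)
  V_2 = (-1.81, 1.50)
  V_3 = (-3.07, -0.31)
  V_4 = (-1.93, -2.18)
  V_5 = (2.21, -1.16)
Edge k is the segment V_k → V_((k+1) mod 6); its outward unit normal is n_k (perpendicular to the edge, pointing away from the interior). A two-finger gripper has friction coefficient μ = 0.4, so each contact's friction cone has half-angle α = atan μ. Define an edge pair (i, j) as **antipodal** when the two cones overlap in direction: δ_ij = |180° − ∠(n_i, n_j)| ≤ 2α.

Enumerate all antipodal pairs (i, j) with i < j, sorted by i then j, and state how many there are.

count = 6; pairs: (0,3), (0,4), (1,4), (1,5), (2,4), (2,5)

α = atan 0.4 = 21.80°;  2α = 43.60°
n_0 = (+0.4800, +0.8773)
n_1 = (-0.4066, +0.9136)
n_2 = (-0.8207, +0.5713)
n_3 = (-0.8538, -0.5205)
n_4 = (+0.2392, -0.9710)
n_5 = (+0.8848, -0.4660)
  (0,1): δ = 127.32°  ·
  (0,2): δ = 96.16°  ·
  (0,3): δ = 29.95°  ✓
  (0,4): δ = 42.53°  ✓
  (0,5): δ = 90.91°  ·
  (1,2): δ = 148.84°  ·
  (1,3): δ = 82.63°  ·
  (1,4): δ = 10.15°  ✓
  (1,5): δ = 38.23°  ✓
  (2,3): δ = 113.79°  ·
  (2,4): δ = 41.32°  ✓
  (2,5): δ = 7.07°  ✓
  (3,4): δ = 107.53°  ·
  (3,5): δ = 59.14°  ·
  (4,5): δ = 131.61°  ·
antipodal pairs: 6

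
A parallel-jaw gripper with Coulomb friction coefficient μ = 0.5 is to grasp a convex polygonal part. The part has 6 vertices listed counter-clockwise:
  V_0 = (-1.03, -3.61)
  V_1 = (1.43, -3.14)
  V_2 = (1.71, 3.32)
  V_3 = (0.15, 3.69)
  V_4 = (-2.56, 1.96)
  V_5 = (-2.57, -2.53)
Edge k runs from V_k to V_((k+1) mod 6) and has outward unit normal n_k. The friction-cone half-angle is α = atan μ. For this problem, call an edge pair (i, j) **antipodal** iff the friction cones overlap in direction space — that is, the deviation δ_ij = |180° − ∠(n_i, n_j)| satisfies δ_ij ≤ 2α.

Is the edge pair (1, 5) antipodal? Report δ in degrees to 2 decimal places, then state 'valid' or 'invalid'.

α = atan 0.5 = 26.57°;  2α = 53.13°
edge 1: e_1 = (+0.28, +6.46);  n_1 = (+0.9991, -0.0433)
edge 5: e_5 = (+1.54, -1.08);  n_5 = (-0.5742, -0.8187)
∠(n_1, n_5) = 122.56°
δ = |180° − 122.56°| = 57.44°
57.44° > 2α = 53.13°  →  invalid

δ = 57.44°, invalid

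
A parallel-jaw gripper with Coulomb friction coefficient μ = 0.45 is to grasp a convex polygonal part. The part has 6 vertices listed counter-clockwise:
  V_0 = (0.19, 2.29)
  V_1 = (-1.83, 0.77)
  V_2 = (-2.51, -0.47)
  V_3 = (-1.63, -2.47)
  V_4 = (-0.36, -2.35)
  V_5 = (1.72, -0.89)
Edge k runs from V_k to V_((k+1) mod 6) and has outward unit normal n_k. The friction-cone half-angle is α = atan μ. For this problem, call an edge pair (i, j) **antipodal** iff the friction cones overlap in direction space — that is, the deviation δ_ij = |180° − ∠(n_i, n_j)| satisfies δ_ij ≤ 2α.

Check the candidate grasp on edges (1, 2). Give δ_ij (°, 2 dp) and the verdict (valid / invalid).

δ = 127.51°, invalid

α = atan 0.45 = 24.23°;  2α = 48.46°
edge 1: e_1 = (-0.68, -1.24);  n_1 = (-0.8768, +0.4808)
edge 2: e_2 = (+0.88, -2.00);  n_2 = (-0.9153, -0.4027)
∠(n_1, n_2) = 52.49°
δ = |180° − 52.49°| = 127.51°
127.51° > 2α = 48.46°  →  invalid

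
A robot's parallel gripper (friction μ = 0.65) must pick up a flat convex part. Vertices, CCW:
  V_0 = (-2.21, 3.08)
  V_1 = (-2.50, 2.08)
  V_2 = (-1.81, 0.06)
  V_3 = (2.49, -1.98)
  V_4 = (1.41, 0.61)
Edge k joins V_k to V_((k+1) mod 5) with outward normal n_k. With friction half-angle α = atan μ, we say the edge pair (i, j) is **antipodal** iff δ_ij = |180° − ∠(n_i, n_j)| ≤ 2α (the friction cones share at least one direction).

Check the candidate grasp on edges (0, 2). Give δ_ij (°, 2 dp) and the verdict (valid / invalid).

α = atan 0.65 = 33.02°;  2α = 66.05°
edge 0: e_0 = (-0.29, -1.00);  n_0 = (-0.9604, +0.2785)
edge 2: e_2 = (+4.30, -2.04);  n_2 = (-0.4286, -0.9035)
∠(n_0, n_2) = 80.79°
δ = |180° − 80.79°| = 99.21°
99.21° > 2α = 66.05°  →  invalid

δ = 99.21°, invalid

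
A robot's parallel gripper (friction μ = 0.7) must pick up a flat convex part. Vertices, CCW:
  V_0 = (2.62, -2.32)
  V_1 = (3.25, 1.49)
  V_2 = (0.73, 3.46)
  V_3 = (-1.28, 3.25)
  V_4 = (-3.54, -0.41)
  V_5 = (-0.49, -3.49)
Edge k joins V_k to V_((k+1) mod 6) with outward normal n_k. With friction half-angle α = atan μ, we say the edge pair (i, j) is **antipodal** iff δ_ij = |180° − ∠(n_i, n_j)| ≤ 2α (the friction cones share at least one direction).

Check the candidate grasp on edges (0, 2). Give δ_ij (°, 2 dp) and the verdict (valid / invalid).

α = atan 0.7 = 34.99°;  2α = 69.98°
edge 0: e_0 = (+0.63, +3.81);  n_0 = (+0.9866, -0.1631)
edge 2: e_2 = (-2.01, -0.21);  n_2 = (-0.1039, +0.9946)
∠(n_0, n_2) = 105.35°
δ = |180° − 105.35°| = 74.65°
74.65° > 2α = 69.98°  →  invalid

δ = 74.65°, invalid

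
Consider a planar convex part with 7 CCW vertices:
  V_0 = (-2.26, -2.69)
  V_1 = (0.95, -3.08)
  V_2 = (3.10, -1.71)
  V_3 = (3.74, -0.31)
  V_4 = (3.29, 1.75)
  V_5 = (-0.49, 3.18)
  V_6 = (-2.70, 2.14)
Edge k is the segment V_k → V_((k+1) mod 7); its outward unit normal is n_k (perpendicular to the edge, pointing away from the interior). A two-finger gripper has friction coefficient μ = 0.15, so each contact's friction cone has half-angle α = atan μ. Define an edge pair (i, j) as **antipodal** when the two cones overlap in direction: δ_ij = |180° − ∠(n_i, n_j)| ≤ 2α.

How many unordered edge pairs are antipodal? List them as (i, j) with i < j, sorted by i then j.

α = atan 0.15 = 8.53°;  2α = 17.06°
n_0 = (-0.1206, -0.9927)
n_1 = (+0.5374, -0.8433)
n_2 = (+0.9095, -0.4158)
n_3 = (+0.9770, +0.2134)
n_4 = (+0.3538, +0.9353)
n_5 = (-0.4258, +0.9048)
n_6 = (-0.9959, -0.0907)
  (0,1): δ = 140.57°  ·
  (0,2): δ = 107.64°  ·
  (0,3): δ = 70.75°  ·
  (0,4): δ = 13.79°  ✓
  (0,5): δ = 32.13°  ·
  (0,6): δ = 102.13°  ·
  (1,2): δ = 147.07°  ·
  (1,3): δ = 110.18°  ·
  (1,4): δ = 53.23°  ·
  (1,5): δ = 7.30°  ✓
  (1,6): δ = 62.70°  ·
  (2,3): δ = 143.11°  ·
  (2,4): δ = 86.15°  ·
  (2,5): δ = 40.23°  ·
  (2,6): δ = 29.77°  ·
  (3,4): δ = 123.04°  ·
  (3,5): δ = 77.12°  ·
  (3,6): δ = 7.12°  ✓
  (4,5): δ = 134.08°  ·
  (4,6): δ = 64.07°  ·
  (5,6): δ = 110.00°  ·
antipodal pairs: 3

count = 3; pairs: (0,4), (1,5), (3,6)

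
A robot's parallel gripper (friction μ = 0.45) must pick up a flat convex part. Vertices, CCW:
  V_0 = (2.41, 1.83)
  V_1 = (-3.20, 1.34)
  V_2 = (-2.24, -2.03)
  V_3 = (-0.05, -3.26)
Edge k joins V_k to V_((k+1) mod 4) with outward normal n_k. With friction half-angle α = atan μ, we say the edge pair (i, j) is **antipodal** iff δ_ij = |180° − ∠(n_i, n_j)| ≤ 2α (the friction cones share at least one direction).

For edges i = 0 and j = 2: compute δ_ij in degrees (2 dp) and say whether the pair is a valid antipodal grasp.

α = atan 0.45 = 24.23°;  2α = 48.46°
edge 0: e_0 = (-5.61, -0.49);  n_0 = (-0.0870, +0.9962)
edge 2: e_2 = (+2.19, -1.23);  n_2 = (-0.4897, -0.8719)
∠(n_0, n_2) = 145.69°
δ = |180° − 145.69°| = 34.31°
34.31° ≤ 2α = 48.46°  →  valid

δ = 34.31°, valid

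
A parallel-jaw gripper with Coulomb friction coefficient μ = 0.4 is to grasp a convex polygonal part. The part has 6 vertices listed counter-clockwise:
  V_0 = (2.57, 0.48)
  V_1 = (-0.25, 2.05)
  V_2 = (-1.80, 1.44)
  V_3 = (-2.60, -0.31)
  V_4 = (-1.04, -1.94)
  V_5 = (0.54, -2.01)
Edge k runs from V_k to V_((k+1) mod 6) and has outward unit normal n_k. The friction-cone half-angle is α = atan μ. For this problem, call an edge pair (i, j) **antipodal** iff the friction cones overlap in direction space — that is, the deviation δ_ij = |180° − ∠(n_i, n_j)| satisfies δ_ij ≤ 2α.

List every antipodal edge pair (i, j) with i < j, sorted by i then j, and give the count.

α = atan 0.4 = 21.80°;  2α = 43.60°
n_0 = (+0.4864, +0.8737)
n_1 = (-0.3662, +0.9305)
n_2 = (-0.9095, +0.4158)
n_3 = (-0.7224, -0.6914)
n_4 = (-0.0443, -0.9990)
n_5 = (+0.7751, -0.6319)
  (0,1): δ = 129.41°  ·
  (0,2): δ = 85.46°  ·
  (0,3): δ = 17.15°  ✓
  (0,4): δ = 26.57°  ✓
  (0,5): δ = 79.92°  ·
  (1,2): δ = 136.05°  ·
  (1,3): δ = 67.74°  ·
  (1,4): δ = 24.02°  ✓
  (1,5): δ = 29.33°  ✓
  (2,3): δ = 111.69°  ·
  (2,4): δ = 67.97°  ·
  (2,5): δ = 14.62°  ✓
  (3,4): δ = 136.28°  ·
  (3,5): δ = 82.93°  ·
  (4,5): δ = 126.65°  ·
antipodal pairs: 5

count = 5; pairs: (0,3), (0,4), (1,4), (1,5), (2,5)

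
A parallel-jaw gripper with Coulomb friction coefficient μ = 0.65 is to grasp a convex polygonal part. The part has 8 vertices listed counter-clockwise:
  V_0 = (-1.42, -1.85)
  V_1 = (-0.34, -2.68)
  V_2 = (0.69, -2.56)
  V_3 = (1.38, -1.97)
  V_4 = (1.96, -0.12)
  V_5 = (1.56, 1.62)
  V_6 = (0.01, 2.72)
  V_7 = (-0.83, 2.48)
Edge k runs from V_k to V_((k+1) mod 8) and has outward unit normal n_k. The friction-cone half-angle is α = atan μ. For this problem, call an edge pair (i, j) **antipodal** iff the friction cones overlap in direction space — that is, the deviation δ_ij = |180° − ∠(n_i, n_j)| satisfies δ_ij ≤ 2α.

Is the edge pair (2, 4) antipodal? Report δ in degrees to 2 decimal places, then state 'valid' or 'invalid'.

δ = 117.59°, invalid

α = atan 0.65 = 33.02°;  2α = 66.05°
edge 2: e_2 = (+0.69, +0.59);  n_2 = (+0.6499, -0.7600)
edge 4: e_4 = (-0.40, +1.74);  n_4 = (+0.9746, +0.2240)
∠(n_2, n_4) = 62.41°
δ = |180° − 62.41°| = 117.59°
117.59° > 2α = 66.05°  →  invalid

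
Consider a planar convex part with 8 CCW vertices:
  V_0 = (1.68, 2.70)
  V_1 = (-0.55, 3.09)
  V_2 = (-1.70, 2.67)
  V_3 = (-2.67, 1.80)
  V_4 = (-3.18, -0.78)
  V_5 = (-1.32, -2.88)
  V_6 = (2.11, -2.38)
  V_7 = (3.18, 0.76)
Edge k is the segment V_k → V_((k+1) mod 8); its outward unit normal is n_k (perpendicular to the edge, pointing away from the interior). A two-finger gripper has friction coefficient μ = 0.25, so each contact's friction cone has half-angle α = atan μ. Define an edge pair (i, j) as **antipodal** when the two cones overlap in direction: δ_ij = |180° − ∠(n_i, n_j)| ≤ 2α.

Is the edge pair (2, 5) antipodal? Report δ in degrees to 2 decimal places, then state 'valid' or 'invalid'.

δ = 33.60°, invalid

α = atan 0.25 = 14.04°;  2α = 28.07°
edge 2: e_2 = (-0.97, -0.87);  n_2 = (-0.6677, +0.7444)
edge 5: e_5 = (+3.43, +0.50);  n_5 = (+0.1442, -0.9895)
∠(n_2, n_5) = 146.40°
δ = |180° − 146.40°| = 33.60°
33.60° > 2α = 28.07°  →  invalid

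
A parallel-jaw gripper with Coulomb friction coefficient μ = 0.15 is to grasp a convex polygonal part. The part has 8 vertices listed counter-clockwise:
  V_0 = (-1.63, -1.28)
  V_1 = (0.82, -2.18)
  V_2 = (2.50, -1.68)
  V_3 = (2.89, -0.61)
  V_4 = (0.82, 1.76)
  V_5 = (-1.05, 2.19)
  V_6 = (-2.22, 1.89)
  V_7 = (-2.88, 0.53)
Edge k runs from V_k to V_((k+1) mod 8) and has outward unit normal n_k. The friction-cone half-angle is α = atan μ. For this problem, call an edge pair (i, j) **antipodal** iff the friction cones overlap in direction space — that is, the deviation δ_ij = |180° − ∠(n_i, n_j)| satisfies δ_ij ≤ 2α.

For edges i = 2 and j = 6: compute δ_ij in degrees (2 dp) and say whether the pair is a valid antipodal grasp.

α = atan 0.15 = 8.53°;  2α = 17.06°
edge 2: e_2 = (+0.39, +1.07);  n_2 = (+0.9395, -0.3424)
edge 6: e_6 = (-0.66, -1.36);  n_6 = (-0.8997, +0.4366)
∠(n_2, n_6) = 174.14°
δ = |180° − 174.14°| = 5.86°
5.86° ≤ 2α = 17.06°  →  valid

δ = 5.86°, valid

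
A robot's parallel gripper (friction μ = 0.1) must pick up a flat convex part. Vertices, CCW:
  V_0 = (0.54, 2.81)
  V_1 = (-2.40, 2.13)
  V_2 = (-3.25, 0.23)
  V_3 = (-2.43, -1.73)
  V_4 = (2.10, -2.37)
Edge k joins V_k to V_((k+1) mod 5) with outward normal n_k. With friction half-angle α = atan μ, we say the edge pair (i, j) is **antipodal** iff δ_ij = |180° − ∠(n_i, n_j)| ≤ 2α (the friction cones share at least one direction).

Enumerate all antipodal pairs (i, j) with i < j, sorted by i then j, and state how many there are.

α = atan 0.1 = 5.71°;  2α = 11.42°
n_0 = (-0.2253, +0.9743)
n_1 = (-0.9128, +0.4084)
n_2 = (-0.9225, -0.3860)
n_3 = (-0.1399, -0.9902)
n_4 = (+0.9575, +0.2884)
  (0,1): δ = 127.13°  ·
  (0,2): δ = 80.32°  ·
  (0,3): δ = 21.06°  ·
  (0,4): δ = 93.74°  ·
  (1,2): δ = 133.19°  ·
  (1,3): δ = 73.94°  ·
  (1,4): δ = 40.86°  ·
  (2,3): δ = 120.74°  ·
  (2,4): δ = 5.94°  ✓
  (3,4): δ = 65.20°  ·
antipodal pairs: 1

count = 1; pairs: (2,4)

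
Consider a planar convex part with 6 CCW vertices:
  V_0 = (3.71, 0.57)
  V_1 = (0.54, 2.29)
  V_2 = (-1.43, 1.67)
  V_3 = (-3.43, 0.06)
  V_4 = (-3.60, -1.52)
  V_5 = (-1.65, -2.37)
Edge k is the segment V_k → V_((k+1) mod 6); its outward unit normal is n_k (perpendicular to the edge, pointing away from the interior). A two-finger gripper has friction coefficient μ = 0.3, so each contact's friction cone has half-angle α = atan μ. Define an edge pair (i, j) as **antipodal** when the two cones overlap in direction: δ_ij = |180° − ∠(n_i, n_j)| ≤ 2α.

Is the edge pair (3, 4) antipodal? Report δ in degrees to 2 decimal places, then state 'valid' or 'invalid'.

α = atan 0.3 = 16.70°;  2α = 33.40°
edge 3: e_3 = (-0.17, -1.58);  n_3 = (-0.9943, +0.1070)
edge 4: e_4 = (+1.95, -0.85);  n_4 = (-0.3996, -0.9167)
∠(n_3, n_4) = 72.59°
δ = |180° − 72.59°| = 107.41°
107.41° > 2α = 33.40°  →  invalid

δ = 107.41°, invalid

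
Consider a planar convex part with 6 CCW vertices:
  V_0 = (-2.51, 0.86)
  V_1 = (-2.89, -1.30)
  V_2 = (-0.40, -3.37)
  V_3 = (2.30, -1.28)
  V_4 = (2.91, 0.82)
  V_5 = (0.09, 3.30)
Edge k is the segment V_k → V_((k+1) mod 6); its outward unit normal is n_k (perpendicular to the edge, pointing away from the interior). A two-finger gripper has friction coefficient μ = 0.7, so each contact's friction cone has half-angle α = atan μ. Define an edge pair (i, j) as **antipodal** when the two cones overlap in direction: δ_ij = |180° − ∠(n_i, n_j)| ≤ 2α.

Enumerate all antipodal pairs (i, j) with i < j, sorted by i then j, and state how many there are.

α = atan 0.7 = 34.99°;  2α = 69.98°
n_0 = (-0.9849, +0.1733)
n_1 = (-0.6393, -0.7690)
n_2 = (+0.6121, -0.7908)
n_3 = (+0.9603, -0.2789)
n_4 = (+0.6604, +0.7509)
n_5 = (-0.6843, +0.7292)
  (0,1): δ = 119.76°  ·
  (0,2): δ = 42.28°  ✓
  (0,3): δ = 6.22°  ✓
  (0,4): δ = 58.65°  ✓
  (0,5): δ = 143.16°  ·
  (1,2): δ = 102.52°  ·
  (1,3): δ = 66.46°  ✓
  (1,4): δ = 1.59°  ✓
  (1,5): δ = 82.92°  ·
  (2,3): δ = 143.94°  ·
  (2,4): δ = 79.07°  ·
  (2,5): δ = 5.44°  ✓
  (3,4): δ = 115.13°  ·
  (3,5): δ = 30.62°  ✓
  (4,5): δ = 95.49°  ·
antipodal pairs: 7

count = 7; pairs: (0,2), (0,3), (0,4), (1,3), (1,4), (2,5), (3,5)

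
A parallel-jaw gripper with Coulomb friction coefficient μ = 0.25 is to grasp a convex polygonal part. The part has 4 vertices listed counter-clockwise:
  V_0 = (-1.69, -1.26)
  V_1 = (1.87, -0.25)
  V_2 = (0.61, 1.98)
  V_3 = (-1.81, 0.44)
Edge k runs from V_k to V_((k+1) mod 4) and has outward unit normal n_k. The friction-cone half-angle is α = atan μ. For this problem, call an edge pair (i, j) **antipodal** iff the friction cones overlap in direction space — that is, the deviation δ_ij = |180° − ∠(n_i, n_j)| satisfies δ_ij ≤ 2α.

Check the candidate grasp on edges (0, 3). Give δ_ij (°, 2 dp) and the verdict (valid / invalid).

δ = 78.20°, invalid

α = atan 0.25 = 14.04°;  2α = 28.07°
edge 0: e_0 = (+3.56, +1.01);  n_0 = (+0.2729, -0.9620)
edge 3: e_3 = (+0.12, -1.70);  n_3 = (-0.9975, -0.0704)
∠(n_0, n_3) = 101.80°
δ = |180° − 101.80°| = 78.20°
78.20° > 2α = 28.07°  →  invalid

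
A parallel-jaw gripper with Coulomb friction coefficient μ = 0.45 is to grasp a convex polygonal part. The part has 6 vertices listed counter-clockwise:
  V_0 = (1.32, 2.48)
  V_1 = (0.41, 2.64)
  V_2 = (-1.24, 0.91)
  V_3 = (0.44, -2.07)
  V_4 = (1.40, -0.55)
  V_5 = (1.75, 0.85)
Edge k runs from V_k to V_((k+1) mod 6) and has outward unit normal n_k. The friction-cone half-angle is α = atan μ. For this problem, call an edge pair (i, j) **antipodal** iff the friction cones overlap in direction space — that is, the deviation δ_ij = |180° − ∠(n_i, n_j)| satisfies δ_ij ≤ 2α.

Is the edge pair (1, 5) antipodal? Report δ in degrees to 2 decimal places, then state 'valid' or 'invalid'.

δ = 58.42°, invalid

α = atan 0.45 = 24.23°;  2α = 48.46°
edge 1: e_1 = (-1.65, -1.73);  n_1 = (-0.7236, +0.6902)
edge 5: e_5 = (-0.43, +1.63);  n_5 = (+0.9669, +0.2551)
∠(n_1, n_5) = 121.58°
δ = |180° − 121.58°| = 58.42°
58.42° > 2α = 48.46°  →  invalid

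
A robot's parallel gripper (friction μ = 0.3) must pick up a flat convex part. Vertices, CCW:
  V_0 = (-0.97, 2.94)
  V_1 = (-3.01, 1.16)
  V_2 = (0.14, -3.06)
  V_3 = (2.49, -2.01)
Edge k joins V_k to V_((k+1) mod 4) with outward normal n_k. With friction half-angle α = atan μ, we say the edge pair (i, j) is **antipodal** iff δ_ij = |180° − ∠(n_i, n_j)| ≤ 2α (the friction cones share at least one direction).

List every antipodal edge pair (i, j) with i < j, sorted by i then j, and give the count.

α = atan 0.3 = 16.70°;  2α = 33.40°
n_0 = (-0.6575, +0.7535)
n_1 = (-0.8014, -0.5982)
n_2 = (+0.4079, -0.9130)
n_3 = (+0.8196, +0.5729)
  (0,1): δ = 94.37°  ·
  (0,2): δ = 17.03°  ✓
  (0,3): δ = 83.85°  ·
  (1,2): δ = 102.66°  ·
  (1,3): δ = 1.79°  ✓
  (2,3): δ = 79.12°  ·
antipodal pairs: 2

count = 2; pairs: (0,2), (1,3)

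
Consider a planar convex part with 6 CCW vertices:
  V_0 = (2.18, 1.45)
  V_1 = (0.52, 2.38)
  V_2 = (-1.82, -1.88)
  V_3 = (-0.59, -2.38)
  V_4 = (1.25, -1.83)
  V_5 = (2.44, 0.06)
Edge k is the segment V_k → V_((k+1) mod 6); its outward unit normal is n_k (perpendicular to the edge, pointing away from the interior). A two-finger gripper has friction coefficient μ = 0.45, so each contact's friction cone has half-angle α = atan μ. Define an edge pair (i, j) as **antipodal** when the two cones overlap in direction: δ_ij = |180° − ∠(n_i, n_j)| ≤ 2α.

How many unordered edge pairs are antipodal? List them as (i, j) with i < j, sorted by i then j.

count = 5; pairs: (0,2), (0,3), (1,3), (1,4), (1,5)

α = atan 0.45 = 24.23°;  2α = 48.46°
n_0 = (+0.4888, +0.8724)
n_1 = (-0.8765, +0.4814)
n_2 = (-0.3766, -0.9264)
n_3 = (+0.2864, -0.9581)
n_4 = (+0.8462, -0.5328)
n_5 = (+0.9830, +0.1839)
  (0,1): δ = 89.52°  ·
  (0,2): δ = 7.14°  ✓
  (0,3): δ = 45.90°  ✓
  (0,4): δ = 87.06°  ·
  (0,5): δ = 129.85°  ·
  (1,2): δ = 83.34°  ·
  (1,3): δ = 44.58°  ✓
  (1,4): δ = 3.42°  ✓
  (1,5): δ = 39.37°  ✓
  (2,3): δ = 141.24°  ·
  (2,4): δ = 100.07°  ·
  (2,5): δ = 57.28°  ·
  (3,4): δ = 138.84°  ·
  (3,5): δ = 96.05°  ·
  (4,5): δ = 137.21°  ·
antipodal pairs: 5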